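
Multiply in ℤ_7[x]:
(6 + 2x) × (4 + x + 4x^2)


Expand and collect like terms; reduce coefficients mod 7:
x^0: 6·4 = 24 ≡ 3 (mod 7)
x^1: 6·1 + 2·4 = 14 ≡ 0 (mod 7)
x^2: 6·4 + 2·1 = 26 ≡ 5 (mod 7)
x^3: 2·4 = 8 ≡ 1 (mod 7)
Result: 3 + 5x^2 + x^3

f · g = 3 + 5x^2 + x^3


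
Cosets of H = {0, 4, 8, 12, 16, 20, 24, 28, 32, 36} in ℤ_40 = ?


H = {0, 4, 8, 12, 16, 20, 24, 28, 32, 36}, |H| = 10
Number of cosets = |G|/|H| = 40/10 = 4
0 + H = {0, 4, 8, 12, 16, 20, 24, 28, 32, 36}
1 + H = {1, 5, 9, 13, 17, 21, 25, 29, 33, 37}
2 + H = {2, 6, 10, 14, 18, 22, 26, 30, 34, 38}
3 + H = {3, 7, 11, 15, 19, 23, 27, 31, 35, 39}

Cosets: 0+H={0,4,8,12,16,20,24,28,32,36}; 1+H={1,5,9,13,17,21,25,29,33,37}; 2+H={2,6,10,14,18,22,26,30,34,38}; 3+H={3,7,11,15,19,23,27,31,35,39}


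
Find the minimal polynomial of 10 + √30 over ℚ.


Let α = 10 + √30. Then α - 10 = √30, so (α - 10)² = 30, giving α² - 20α + 70 = 0. Degree 2 and α ∉ ℚ, so this is the minimal polynomial.

Minimal polynomial: x² - 20x + 70


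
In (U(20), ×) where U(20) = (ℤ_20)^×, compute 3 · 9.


Operation: multiplication mod 20
3 · 9 = (a × b) mod 20 with a = 3, b = 9

3 · 9 = 7


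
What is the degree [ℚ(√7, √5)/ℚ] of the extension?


[ℚ(√7,√5):ℚ] = [ℚ(√7,√5):ℚ(√7)]·[ℚ(√7):ℚ] = 2·2 = 4

[ℚ(√7, √5)/ℚ] = 4


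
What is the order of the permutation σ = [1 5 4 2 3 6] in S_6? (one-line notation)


Cycle decomposition: (2 5 3 4)
Cycle lengths: 4
Order = lcm(4) = 4

ord(σ) = 4


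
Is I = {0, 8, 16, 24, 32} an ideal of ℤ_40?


Check ideal conditions for I = {0, 8, 16, 24, 32} in ℤ_40:
(1) I is an additive subgroup? Yes
(2) For r ∈ ℤ_40 and a ∈ I: r·a ∈ I? Yes

Yes, I is an ideal of ℤ_40


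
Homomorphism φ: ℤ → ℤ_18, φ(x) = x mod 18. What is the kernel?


Kernel = preimage of identity
ker(φ) = {x ∈ ℤ : x ≡ 0 (mod 18)} = 18ℤ = {0, ±18, ±36, ...}

ker(φ) = 18ℤ


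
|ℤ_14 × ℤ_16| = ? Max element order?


|ℤ_14 × ℤ_16| = 14 × 16 = 224
Max element order = lcm(14,16) = 112
Cyclic? No (gcd=2)

|ℤ_14×ℤ_16| = 224, max element order = 112


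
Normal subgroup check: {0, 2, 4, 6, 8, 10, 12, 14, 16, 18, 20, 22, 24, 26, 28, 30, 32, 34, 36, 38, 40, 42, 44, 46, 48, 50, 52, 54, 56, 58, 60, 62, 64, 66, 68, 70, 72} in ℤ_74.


H = {0, 2, 4, 6, 8, 10, 12, 14, 16, 18, 20, 22, 24, 26, 28, 30, 32, 34, 36, 38, 40, 42, 44, 46, 48, 50, 52, 54, 56, 58, 60, 62, 64, 66, 68, 70, 72} in ℤ_74
ℤ_74 is abelian; every subgroup of an abelian group is normal

Yes, normal subgroup


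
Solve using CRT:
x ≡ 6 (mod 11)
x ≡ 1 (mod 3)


m₁ = 11, m₂ = 3, gcd = 1, so CRT applies. M = m₁·m₂ = 33
Let M₁ = M/m₁ = 3, M₂ = M/m₂ = 11
Find y₁ ≡ M₁⁻¹ (mod m₁): 3⁻¹ ≡ 4 (mod 11)
Find y₂ ≡ M₂⁻¹ (mod m₂): 11⁻¹ ≡ 2 (mod 3)
x = a₁·M₁·y₁ + a₂·M₂·y₂ = 6·3·4 + 1·11·2 = 94
Reduce mod 33: x ≡ 28
Check: 28 mod 11 = 6 ✓, 28 mod 3 = 1 ✓

x ≡ 28 (mod 33)


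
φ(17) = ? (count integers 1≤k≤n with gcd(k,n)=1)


φ(n) = count of k ∈ {1,...,n} with gcd(k,n)=1
Coprimes to 17: {1, 2, 3, 4, 5, 6, 7, 8, 9, 10, 11, 12, 13, 14, 15, 16}
Count: 16

φ(17) = 16


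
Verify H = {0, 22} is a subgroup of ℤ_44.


Subgroup test for H = {0, 22} in (ℤ_44, +):
(1) 0 ∈ H? Yes
(2) Closure: for all a,b ∈ H, (a+b) mod 44 ∈ H? Yes
(3) Inverses: for all a ∈ H, -a mod 44 ∈ H? Yes

Yes, H is a subgroup of ℤ_44


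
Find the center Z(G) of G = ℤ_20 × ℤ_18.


Z(G) = {g ∈ G | gx = xg for all x ∈ G}
Direct product of abelian groups is abelian, so Z(G) = G

Z(ℤ_20 × ℤ_18) = ℤ_20 × ℤ_18


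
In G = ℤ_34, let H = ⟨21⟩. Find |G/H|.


|⟨21⟩| = n / gcd(21, 34) = 34 / 1 = 34
H is normal (ℤ_34 is abelian).
|G/H| = |G| / |H| = 34 / 34 = 1

|G/H| = 1


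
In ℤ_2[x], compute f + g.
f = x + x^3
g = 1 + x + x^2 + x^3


Add coefficients mod 2:
x^0: 0 + 1 = 1 (mod 2)
x^1: 1 + 1 = 0 (mod 2)
x^2: 0 + 1 = 1 (mod 2)
x^3: 1 + 1 = 0 (mod 2)
Result: 1 + x^2

f + g = 1 + x^2


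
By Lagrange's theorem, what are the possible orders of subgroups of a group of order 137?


Lagrange's theorem: |H| divides |G|
|G| = 137
Divisors of 137: 1, 137

Possible subgroup orders: {1, 137}


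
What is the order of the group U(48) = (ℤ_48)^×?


U(n) is the group of units mod n; |U(n)| = φ(n)
|U(48)| = φ(48) = 16

|U(48) = (ℤ_48)^×| = 16


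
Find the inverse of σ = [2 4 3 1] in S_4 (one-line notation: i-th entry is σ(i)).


To find σ⁻¹, swap domain and range:
σ(1) = 2 → σ⁻¹(2) = 1
σ(2) = 4 → σ⁻¹(4) = 2
σ(3) = 3 → σ⁻¹(3) = 3
σ(4) = 1 → σ⁻¹(1) = 4

σ⁻¹ = [4 1 3 2]


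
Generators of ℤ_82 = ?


g generates ℤ_n iff gcd(g,n) = 1
Prime factors of 82: 2, 41
Generators are g ∈ {1,...,81} not divisible by any of these primes.
Generators: {1, 3, 5, 7, 9, 11, 13, 15, 17, 19, 21, 23, 25, 27, 29, 31, 33, 35, 37, 39, 43, 45, 47, 49, 51, 53, 55, 57, 59, 61, 63, 65, 67, 69, 71, 73, 75, 77, 79, 81}
Number of generators = φ(82) = 40

Generators of ℤ_82 = {1, 3, 5, 7, 9, 11, 13, 15, 17, 19, 21, 23, 25, 27, 29, 31, 33, 35, 37, 39, 43, 45, 47, 49, 51, 53, 55, 57, 59, 61, 63, 65, 67, 69, 71, 73, 75, 77, 79, 81}


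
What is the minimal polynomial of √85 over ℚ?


√85 satisfies x² - 85 = 0, irreducible over ℚ since 85 is squarefree

Minimal polynomial: x² - 85


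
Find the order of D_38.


|D_n| = 2n (n rotations and n reflections)
|D_38| = 2×38 = 76

|D_38| = 76


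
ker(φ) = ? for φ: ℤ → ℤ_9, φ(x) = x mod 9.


Kernel = preimage of identity
ker(φ) = {x ∈ ℤ : x ≡ 0 (mod 9)} = 9ℤ = {0, ±9, ±18, ...}

ker(φ) = 9ℤ


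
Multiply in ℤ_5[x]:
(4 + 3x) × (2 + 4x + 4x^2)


Expand and collect like terms; reduce coefficients mod 5:
x^0: 4·2 = 8 ≡ 3 (mod 5)
x^1: 4·4 + 3·2 = 22 ≡ 2 (mod 5)
x^2: 4·4 + 3·4 = 28 ≡ 3 (mod 5)
x^3: 3·4 = 12 ≡ 2 (mod 5)
Result: 3 + 2x + 3x^2 + 2x^3

f · g = 3 + 2x + 3x^2 + 2x^3


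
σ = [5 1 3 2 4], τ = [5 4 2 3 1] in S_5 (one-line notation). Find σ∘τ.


σ∘τ: apply τ first, then σ
1 →τ 5 →σ 4
2 →τ 4 →σ 2
3 →τ 2 →σ 1
4 →τ 3 →σ 3
5 →τ 1 →σ 5

σ∘τ = [4 2 1 3 5]


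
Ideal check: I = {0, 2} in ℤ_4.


Check ideal conditions for I = {0, 2} in ℤ_4:
(1) I is an additive subgroup? Yes
(2) For r ∈ ℤ_4 and a ∈ I: r·a ∈ I? Yes

Yes, I is an ideal of ℤ_4


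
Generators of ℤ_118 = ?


g generates ℤ_n iff gcd(g,n) = 1
Prime factors of 118: 2, 59
Generators are g ∈ {1,...,117} not divisible by any of these primes.
Generators: {1, 3, 5, 7, 9, 11, 13, 15, 17, 19, 21, 23, 25, 27, 29, 31, 33, 35, 37, 39, 41, 43, 45, 47, 49, 51, 53, 55, 57, 61, 63, 65, 67, 69, 71, 73, 75, 77, 79, 81, 83, 85, 87, 89, 91, 93, 95, 97, 99, 101, 103, 105, 107, 109, 111, 113, 115, 117}
Number of generators = φ(118) = 58

Generators of ℤ_118 = {1, 3, 5, 7, 9, 11, 13, 15, 17, 19, 21, 23, 25, 27, 29, 31, 33, 35, 37, 39, 41, 43, 45, 47, 49, 51, 53, 55, 57, 61, 63, 65, 67, 69, 71, 73, 75, 77, 79, 81, 83, 85, 87, 89, 91, 93, 95, 97, 99, 101, 103, 105, 107, 109, 111, 113, 115, 117}


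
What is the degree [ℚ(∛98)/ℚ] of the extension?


∛98 has minimal polynomial x³ - 98 (irreducible over ℚ since 98 is not a perfect cube)

[ℚ(∛98)/ℚ] = 3


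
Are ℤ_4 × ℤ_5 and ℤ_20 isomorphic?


Comparing ℤ_4 × ℤ_5 and ℤ_20:
gcd(4,5) = 1, so ℤ_4 × ℤ_5 ≅ ℤ_20 (CRT)

Yes, ℤ_4 × ℤ_5 ≅ ℤ_20


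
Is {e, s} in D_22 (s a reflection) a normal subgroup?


H = {e, s} in D_22 (s a reflection)
r·s·r⁻¹ = sr⁻² ≠ s for n ≥ 3, so {e, s} is not closed under conjugation

No, not a normal subgroup


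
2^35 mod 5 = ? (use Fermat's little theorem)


Fermat's little theorem: if p is prime and gcd(a,p)=1, then a^(p-1) ≡ 1 (mod p)
p = 5 is prime, gcd(2,5) = 1
Reduce exponent: 35 mod 4 = 3
So 2^35 ≡ 2^3 (mod 5)
2^3 mod 5 = 3

2^35 ≡ 3 (mod 5)


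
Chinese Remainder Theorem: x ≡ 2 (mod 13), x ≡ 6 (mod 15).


m₁ = 13, m₂ = 15, gcd = 1, so CRT applies. M = m₁·m₂ = 195
Let M₁ = M/m₁ = 15, M₂ = M/m₂ = 13
Find y₁ ≡ M₁⁻¹ (mod m₁): 15⁻¹ ≡ 7 (mod 13)
Find y₂ ≡ M₂⁻¹ (mod m₂): 13⁻¹ ≡ 7 (mod 15)
x = a₁·M₁·y₁ + a₂·M₂·y₂ = 2·15·7 + 6·13·7 = 756
Reduce mod 195: x ≡ 171
Check: 171 mod 13 = 2 ✓, 171 mod 15 = 6 ✓

x ≡ 171 (mod 195)


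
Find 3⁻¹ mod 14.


Use the extended Euclidean algorithm to write 1 = 3·s + 14·t; then s mod 14 is the inverse.
Euclidean algorithm:
  3 = 0·14 + 3
  14 = 4·3 + 2
  3 = 1·2 + 1
  2 = 2·1 + 0
gcd(3,14) = 1
Back-substitution gives: 3·(5) + 14·(-1) = 1
So 3⁻¹ ≡ 5 ≡ 5 (mod 14)
Check: 3 × 5 = 15 ≡ 1 (mod 14) ✓

3⁻¹ ≡ 5 (mod 14)


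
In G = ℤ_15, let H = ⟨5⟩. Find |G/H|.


|⟨5⟩| = n / gcd(5, 15) = 15 / 5 = 3
H is normal (ℤ_15 is abelian).
|G/H| = |G| / |H| = 15 / 3 = 5

|G/H| = 5


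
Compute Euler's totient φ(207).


Factor n: 207 = 3^2 × 23
φ(n) = n · ∏(1 - 1/p) over distinct primes p | n
φ(207) = 207 · (1 - 1/3) · (1 - 1/23) = 132

φ(207) = 132


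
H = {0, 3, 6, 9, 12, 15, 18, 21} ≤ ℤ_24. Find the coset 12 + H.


12 + H = {12 + h (mod 24) : h ∈ H}
12+0=12, 12+3=15, 12+6=18, 12+9=21, 12+12=0, 12+15=3, 12+18=6, 12+21=9
12 + H = {0, 3, 6, 9, 12, 15, 18, 21} = 0 + H

12 + H = {0, 3, 6, 9, 12, 15, 18, 21}


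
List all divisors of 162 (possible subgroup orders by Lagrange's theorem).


Lagrange's theorem: |H| divides |G|
|G| = 162
Divisors of 162: 1, 2, 3, 6, 9, 18, 27, 54, 81, 162

Possible subgroup orders: {1, 2, 3, 6, 9, 18, 27, 54, 81, 162}


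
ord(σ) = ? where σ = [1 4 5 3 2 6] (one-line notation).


Cycle decomposition: (2 4 3 5)
Cycle lengths: 4
Order = lcm(4) = 4

ord(σ) = 4


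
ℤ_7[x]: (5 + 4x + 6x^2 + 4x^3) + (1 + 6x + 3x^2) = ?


Add coefficients mod 7:
x^0: 5 + 1 = 6 (mod 7)
x^1: 4 + 6 = 3 (mod 7)
x^2: 6 + 3 = 2 (mod 7)
x^3: 4 + 0 = 4 (mod 7)
Result: 6 + 3x + 2x^2 + 4x^3

f + g = 6 + 3x + 2x^2 + 4x^3


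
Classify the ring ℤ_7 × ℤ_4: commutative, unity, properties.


Direct product ring; commutative with unity (1,1); but (1,0)·(0,1) = (0,0) gives zero divisors, so not an integral domain
Commutative: Yes
Integral domain: No
Has unity: Yes

ℤ_7 × ℤ_4: Commutative=Yes, Unity=Yes


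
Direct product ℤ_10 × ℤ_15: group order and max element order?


|ℤ_10 × ℤ_15| = 10 × 15 = 150
Max element order = lcm(10,15) = 30
Cyclic? No (gcd=5)

|ℤ_10×ℤ_15| = 150, max element order = 30


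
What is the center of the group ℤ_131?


Z(G) = {g ∈ G | gx = xg for all x ∈ G}
ℤ_131 is abelian, so Z(G) = G

Z(ℤ_131) = ℤ_131


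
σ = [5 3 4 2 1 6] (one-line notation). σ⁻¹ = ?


To find σ⁻¹, swap domain and range:
σ(1) = 5 → σ⁻¹(5) = 1
σ(2) = 3 → σ⁻¹(3) = 2
σ(3) = 4 → σ⁻¹(4) = 3
σ(4) = 2 → σ⁻¹(2) = 4
σ(5) = 1 → σ⁻¹(1) = 5
σ(6) = 6 → σ⁻¹(6) = 6

σ⁻¹ = [5 4 2 3 1 6]


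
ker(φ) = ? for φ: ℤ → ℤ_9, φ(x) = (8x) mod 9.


Kernel = preimage of identity
ker(φ) = {x ∈ ℤ : 8x ≡ 0 (mod 9)}. gcd(8,9) = 1, so 8x ≡ 0 (mod 9) ⟺ x ≡ 0 (mod 9/1 = 9). Hence ker(φ) = 9ℤ

ker(φ) = 9ℤ


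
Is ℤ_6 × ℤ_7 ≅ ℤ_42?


Comparing ℤ_6 × ℤ_7 and ℤ_42:
gcd(6,7) = 1, so ℤ_6 × ℤ_7 ≅ ℤ_42 (CRT)

Yes, ℤ_6 × ℤ_7 ≅ ℤ_42


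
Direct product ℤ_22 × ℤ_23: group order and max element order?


|ℤ_22 × ℤ_23| = 22 × 23 = 506
Max element order = lcm(22,23) = 506
Cyclic? Yes (gcd=1)

|ℤ_22×ℤ_23| = 506, max element order = 506


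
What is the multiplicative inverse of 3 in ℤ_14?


Use the extended Euclidean algorithm to write 1 = 3·s + 14·t; then s mod 14 is the inverse.
Euclidean algorithm:
  3 = 0·14 + 3
  14 = 4·3 + 2
  3 = 1·2 + 1
  2 = 2·1 + 0
gcd(3,14) = 1
Back-substitution gives: 3·(5) + 14·(-1) = 1
So 3⁻¹ ≡ 5 ≡ 5 (mod 14)
Check: 3 × 5 = 15 ≡ 1 (mod 14) ✓

3⁻¹ ≡ 5 (mod 14)


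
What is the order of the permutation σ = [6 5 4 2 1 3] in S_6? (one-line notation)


Cycle decomposition: (1 6 3 4 2 5)
Cycle lengths: 6
Order = lcm(6) = 6

ord(σ) = 6


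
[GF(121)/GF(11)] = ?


GF(121) = GF(11^2), so the extension degree is 2

[GF(121)/GF(11)] = 2


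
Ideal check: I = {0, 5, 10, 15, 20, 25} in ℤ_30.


Check ideal conditions for I = {0, 5, 10, 15, 20, 25} in ℤ_30:
(1) I is an additive subgroup? Yes
(2) For r ∈ ℤ_30 and a ∈ I: r·a ∈ I? Yes

Yes, I is an ideal of ℤ_30


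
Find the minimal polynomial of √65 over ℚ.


√65 satisfies x² - 65 = 0, irreducible over ℚ since 65 is squarefree

Minimal polynomial: x² - 65


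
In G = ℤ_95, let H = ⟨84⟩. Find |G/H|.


|⟨84⟩| = n / gcd(84, 95) = 95 / 1 = 95
H is normal (ℤ_95 is abelian).
|G/H| = |G| / |H| = 95 / 95 = 1

|G/H| = 1


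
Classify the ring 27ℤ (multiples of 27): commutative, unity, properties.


27ℤ is a commutative ring under +,× but has no multiplicative identity (1 ∉ 27ℤ); it has no zero divisors, but without unity it is not an integral domain
Commutative: Yes
Integral domain: No
Has unity: No

27ℤ (multiples of 27): Commutative=Yes, Unity=No


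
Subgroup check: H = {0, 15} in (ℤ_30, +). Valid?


Subgroup test for H = {0, 15} in (ℤ_30, +):
(1) 0 ∈ H? Yes
(2) Closure: for all a,b ∈ H, (a+b) mod 30 ∈ H? Yes
(3) Inverses: for all a ∈ H, -a mod 30 ∈ H? Yes

Yes, H is a subgroup of ℤ_30


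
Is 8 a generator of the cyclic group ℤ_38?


g generates ℤ_n iff gcd(g, n) = 1
gcd(8, 38) = 2
Since gcd = 2 ≠ 1, ⟨8⟩ has order 19 < 38, so 8 is not a generator.

No, 8 does not generate ℤ_38


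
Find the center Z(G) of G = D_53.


Z(G) = {g ∈ G | gx = xg for all x ∈ G}
For odd n, Z(D_n) = {e}: no nontrivial rotation commutes with all reflections

Z(D_53) = {e}


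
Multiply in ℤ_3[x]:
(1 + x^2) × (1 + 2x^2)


Expand and collect like terms; reduce coefficients mod 3:
x^0: 1·1 = 1 ≡ 1 (mod 3)
x^1: 1·0 + 0·1 = 0 ≡ 0 (mod 3)
x^2: 1·2 + 0·0 + 1·1 = 3 ≡ 0 (mod 3)
x^3: 0·2 + 1·0 = 0 ≡ 0 (mod 3)
x^4: 1·2 = 2 ≡ 2 (mod 3)
Result: 1 + 2x^4

f · g = 1 + 2x^4


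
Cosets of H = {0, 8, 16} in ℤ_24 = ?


H = {0, 8, 16}, |H| = 3
Number of cosets = |G|/|H| = 24/3 = 8
0 + H = {0, 8, 16}
1 + H = {1, 9, 17}
2 + H = {2, 10, 18}
3 + H = {3, 11, 19}
4 + H = {4, 12, 20}
5 + H = {5, 13, 21}
6 + H = {6, 14, 22}
7 + H = {7, 15, 23}

Cosets: 0+H={0,8,16}; 1+H={1,9,17}; 2+H={2,10,18}; 3+H={3,11,19}; 4+H={4,12,20}; 5+H={5,13,21}; 6+H={6,14,22}; 7+H={7,15,23}


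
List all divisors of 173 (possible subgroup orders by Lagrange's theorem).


Lagrange's theorem: |H| divides |G|
|G| = 173
Divisors of 173: 1, 173

Possible subgroup orders: {1, 173}


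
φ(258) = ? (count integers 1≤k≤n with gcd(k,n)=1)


Factor n: 258 = 2 × 3 × 43
φ(n) = n · ∏(1 - 1/p) over distinct primes p | n
φ(258) = 258 · (1 - 1/2) · (1 - 1/3) · (1 - 1/43) = 84

φ(258) = 84


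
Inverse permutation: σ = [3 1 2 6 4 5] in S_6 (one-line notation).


To find σ⁻¹, swap domain and range:
σ(1) = 3 → σ⁻¹(3) = 1
σ(2) = 1 → σ⁻¹(1) = 2
σ(3) = 2 → σ⁻¹(2) = 3
σ(4) = 6 → σ⁻¹(6) = 4
σ(5) = 4 → σ⁻¹(4) = 5
σ(6) = 5 → σ⁻¹(5) = 6

σ⁻¹ = [2 3 1 5 6 4]


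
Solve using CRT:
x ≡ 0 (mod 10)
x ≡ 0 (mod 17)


m₁ = 10, m₂ = 17, gcd = 1, so CRT applies. M = m₁·m₂ = 170
Let M₁ = M/m₁ = 17, M₂ = M/m₂ = 10
Find y₁ ≡ M₁⁻¹ (mod m₁): 17⁻¹ ≡ 3 (mod 10)
Find y₂ ≡ M₂⁻¹ (mod m₂): 10⁻¹ ≡ 12 (mod 17)
x = a₁·M₁·y₁ + a₂·M₂·y₂ = 0·17·3 + 0·10·12 = 0
Reduce mod 170: x ≡ 0
Check: 0 mod 10 = 0 ✓, 0 mod 17 = 0 ✓

x ≡ 0 (mod 170)


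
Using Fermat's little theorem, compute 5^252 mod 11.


Fermat's little theorem: if p is prime and gcd(a,p)=1, then a^(p-1) ≡ 1 (mod p)
p = 11 is prime, gcd(5,11) = 1
Reduce exponent: 252 mod 10 = 2
So 5^252 ≡ 5^2 (mod 11)
5^2 mod 11 = 3

5^252 ≡ 3 (mod 11)


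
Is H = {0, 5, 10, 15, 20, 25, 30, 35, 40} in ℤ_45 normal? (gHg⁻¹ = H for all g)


H = {0, 5, 10, 15, 20, 25, 30, 35, 40} in ℤ_45
ℤ_45 is abelian; every subgroup of an abelian group is normal

Yes, normal subgroup


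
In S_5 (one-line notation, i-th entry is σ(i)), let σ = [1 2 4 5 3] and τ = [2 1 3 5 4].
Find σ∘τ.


σ∘τ: apply τ first, then σ
1 →τ 2 →σ 2
2 →τ 1 →σ 1
3 →τ 3 →σ 4
4 →τ 5 →σ 3
5 →τ 4 →σ 5

σ∘τ = [2 1 4 3 5]


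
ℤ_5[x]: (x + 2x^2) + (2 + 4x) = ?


Add coefficients mod 5:
x^0: 0 + 2 = 2 (mod 5)
x^1: 1 + 4 = 0 (mod 5)
x^2: 2 + 0 = 2 (mod 5)
Result: 2 + 2x^2

f + g = 2 + 2x^2


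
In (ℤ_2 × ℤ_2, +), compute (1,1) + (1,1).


Operation: componentwise addition mod (2, 2)
(1,1) + (1,1) = ((a₁+b₁) mod 2, (a₂+b₂) mod 2) with a = (1,1), b = (1,1)

(1,1) + (1,1) = (0,0)


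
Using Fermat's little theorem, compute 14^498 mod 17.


Fermat's little theorem: if p is prime and gcd(a,p)=1, then a^(p-1) ≡ 1 (mod p)
p = 17 is prime, gcd(14,17) = 1
Reduce exponent: 498 mod 16 = 2
So 14^498 ≡ 14^2 (mod 17)
14^2 mod 17 = 9

14^498 ≡ 9 (mod 17)


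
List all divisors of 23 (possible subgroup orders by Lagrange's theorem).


Lagrange's theorem: |H| divides |G|
|G| = 23
Divisors of 23: 1, 23

Possible subgroup orders: {1, 23}


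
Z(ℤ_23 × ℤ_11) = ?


Z(G) = {g ∈ G | gx = xg for all x ∈ G}
Direct product of abelian groups is abelian, so Z(G) = G

Z(ℤ_23 × ℤ_11) = ℤ_23 × ℤ_11


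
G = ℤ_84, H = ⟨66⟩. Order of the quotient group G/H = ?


|⟨66⟩| = n / gcd(66, 84) = 84 / 6 = 14
H is normal (ℤ_84 is abelian).
|G/H| = |G| / |H| = 84 / 14 = 6

|G/H| = 6


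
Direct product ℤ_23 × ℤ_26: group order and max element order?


|ℤ_23 × ℤ_26| = 23 × 26 = 598
Max element order = lcm(23,26) = 598
Cyclic? Yes (gcd=1)

|ℤ_23×ℤ_26| = 598, max element order = 598


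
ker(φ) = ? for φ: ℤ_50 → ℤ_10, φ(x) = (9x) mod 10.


Kernel = preimage of identity
ker(φ) = {x ∈ ℤ_50 : 9x ≡ 0 (mod 10)}. Since 10 | 50, φ is well-defined. The kernel is the cyclic subgroup ⟨10⟩ of ℤ_50 (order 5), i.e. {0, 10, 20, 30, 40}

ker(φ) = {0, 10, 20, 30, 40}


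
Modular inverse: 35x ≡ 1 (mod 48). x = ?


Use the extended Euclidean algorithm to write 1 = 35·s + 48·t; then s mod 48 is the inverse.
Euclidean algorithm:
  35 = 0·48 + 35
  48 = 1·35 + 13
  35 = 2·13 + 9
  13 = 1·9 + 4
  9 = 2·4 + 1
  4 = 4·1 + 0
gcd(35,48) = 1
Back-substitution gives: 35·(11) + 48·(-8) = 1
So 35⁻¹ ≡ 11 ≡ 11 (mod 48)
Check: 35 × 11 = 385 ≡ 1 (mod 48) ✓

35⁻¹ ≡ 11 (mod 48)


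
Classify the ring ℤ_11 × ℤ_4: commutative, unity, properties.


Direct product ring; commutative with unity (1,1); but (1,0)·(0,1) = (0,0) gives zero divisors, so not an integral domain
Commutative: Yes
Integral domain: No
Has unity: Yes

ℤ_11 × ℤ_4: Commutative=Yes, Unity=Yes


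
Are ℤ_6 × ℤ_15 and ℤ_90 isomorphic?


Comparing ℤ_6 × ℤ_15 and ℤ_90:
gcd(6,15) = 3 ≠ 1. Max element order in ℤ_6×ℤ_15 is lcm(6,15) = 30 < 90, so it has no element of order 90

No, ℤ_6 × ℤ_15 ≇ ℤ_90


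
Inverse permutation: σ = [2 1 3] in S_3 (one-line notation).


To find σ⁻¹, swap domain and range:
σ(1) = 2 → σ⁻¹(2) = 1
σ(2) = 1 → σ⁻¹(1) = 2
σ(3) = 3 → σ⁻¹(3) = 3

σ⁻¹ = [2 1 3]


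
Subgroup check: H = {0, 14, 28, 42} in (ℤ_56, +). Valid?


Subgroup test for H = {0, 14, 28, 42} in (ℤ_56, +):
(1) 0 ∈ H? Yes
(2) Closure: for all a,b ∈ H, (a+b) mod 56 ∈ H? Yes
(3) Inverses: for all a ∈ H, -a mod 56 ∈ H? Yes

Yes, H is a subgroup of ℤ_56


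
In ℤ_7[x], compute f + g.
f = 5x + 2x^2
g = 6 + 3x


Add coefficients mod 7:
x^0: 0 + 6 = 6 (mod 7)
x^1: 5 + 3 = 1 (mod 7)
x^2: 2 + 0 = 2 (mod 7)
Result: 6 + x + 2x^2

f + g = 6 + x + 2x^2


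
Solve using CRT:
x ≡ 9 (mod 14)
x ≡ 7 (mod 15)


m₁ = 14, m₂ = 15, gcd = 1, so CRT applies. M = m₁·m₂ = 210
Let M₁ = M/m₁ = 15, M₂ = M/m₂ = 14
Find y₁ ≡ M₁⁻¹ (mod m₁): 15⁻¹ ≡ 1 (mod 14)
Find y₂ ≡ M₂⁻¹ (mod m₂): 14⁻¹ ≡ 14 (mod 15)
x = a₁·M₁·y₁ + a₂·M₂·y₂ = 9·15·1 + 7·14·14 = 1507
Reduce mod 210: x ≡ 37
Check: 37 mod 14 = 9 ✓, 37 mod 15 = 7 ✓

x ≡ 37 (mod 210)


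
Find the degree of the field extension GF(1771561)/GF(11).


GF(1771561) = GF(11^6), so the extension degree is 6

[GF(1771561)/GF(11)] = 6


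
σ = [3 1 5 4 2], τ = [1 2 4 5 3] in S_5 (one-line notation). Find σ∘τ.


σ∘τ: apply τ first, then σ
1 →τ 1 →σ 3
2 →τ 2 →σ 1
3 →τ 4 →σ 4
4 →τ 5 →σ 2
5 →τ 3 →σ 5

σ∘τ = [3 1 4 2 5]


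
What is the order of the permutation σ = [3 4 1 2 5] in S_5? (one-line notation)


Cycle decomposition: (1 3) (2 4)
Cycle lengths: 2, 2
Order = lcm(2, 2) = 2

ord(σ) = 2


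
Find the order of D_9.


|D_n| = 2n (n rotations and n reflections)
|D_9| = 2×9 = 18

|D_9| = 18


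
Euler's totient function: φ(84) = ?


Factor n: 84 = 2^2 × 3 × 7
φ(n) = n · ∏(1 - 1/p) over distinct primes p | n
φ(84) = 84 · (1 - 1/2) · (1 - 1/3) · (1 - 1/7) = 24

φ(84) = 24


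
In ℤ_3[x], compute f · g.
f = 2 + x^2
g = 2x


Expand and collect like terms; reduce coefficients mod 3:
x^0: 2·0 = 0 ≡ 0 (mod 3)
x^1: 2·2 + 0·0 = 4 ≡ 1 (mod 3)
x^2: 0·2 + 1·0 = 0 ≡ 0 (mod 3)
x^3: 1·2 = 2 ≡ 2 (mod 3)
Result: x + 2x^3

f · g = x + 2x^3


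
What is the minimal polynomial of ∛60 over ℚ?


∛60 satisfies x³ - 60 = 0, irreducible over ℚ (no rational root; 60 is not a perfect cube)

Minimal polynomial: x³ - 60


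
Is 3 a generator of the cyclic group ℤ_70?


g generates ℤ_n iff gcd(g, n) = 1
gcd(3, 70) = 1
Since gcd = 1, 3 is a generator.

Yes, 3 generates ℤ_70


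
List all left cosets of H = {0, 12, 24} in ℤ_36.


H = {0, 12, 24}, |H| = 3
Number of cosets = |G|/|H| = 36/3 = 12
0 + H = {0, 12, 24}
1 + H = {1, 13, 25}
2 + H = {2, 14, 26}
3 + H = {3, 15, 27}
4 + H = {4, 16, 28}
5 + H = {5, 17, 29}
6 + H = {6, 18, 30}
7 + H = {7, 19, 31}
8 + H = {8, 20, 32}
9 + H = {9, 21, 33}
10 + H = {10, 22, 34}
11 + H = {11, 23, 35}

Cosets: 0+H={0,12,24}; 1+H={1,13,25}; 2+H={2,14,26}; 3+H={3,15,27}; 4+H={4,16,28}; 5+H={5,17,29}; 6+H={6,18,30}; 7+H={7,19,31}; 8+H={8,20,32}; 9+H={9,21,33}; 10+H={10,22,34}; 11+H={11,23,35}


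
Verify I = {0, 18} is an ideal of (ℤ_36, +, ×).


Check ideal conditions for I = {0, 18} in ℤ_36:
(1) I is an additive subgroup? Yes
(2) For r ∈ ℤ_36 and a ∈ I: r·a ∈ I? Yes

Yes, I is an ideal of ℤ_36


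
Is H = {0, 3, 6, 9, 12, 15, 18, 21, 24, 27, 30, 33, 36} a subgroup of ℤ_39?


Subgroup test for H = {0, 3, 6, 9, 12, 15, 18, 21, 24, 27, 30, 33, 36} in (ℤ_39, +):
(1) 0 ∈ H? Yes
(2) Closure: for all a,b ∈ H, (a+b) mod 39 ∈ H? Yes
(3) Inverses: for all a ∈ H, -a mod 39 ∈ H? Yes

Yes, H is a subgroup of ℤ_39


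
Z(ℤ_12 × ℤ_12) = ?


Z(G) = {g ∈ G | gx = xg for all x ∈ G}
Direct product of abelian groups is abelian, so Z(G) = G

Z(ℤ_12 × ℤ_12) = ℤ_12 × ℤ_12


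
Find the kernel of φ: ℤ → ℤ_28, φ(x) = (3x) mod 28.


Kernel = preimage of identity
ker(φ) = {x ∈ ℤ : 3x ≡ 0 (mod 28)}. gcd(3,28) = 1, so 3x ≡ 0 (mod 28) ⟺ x ≡ 0 (mod 28/1 = 28). Hence ker(φ) = 28ℤ

ker(φ) = 28ℤ


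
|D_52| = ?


|D_n| = 2n (n rotations and n reflections)
|D_52| = 2×52 = 104

|D_52| = 104


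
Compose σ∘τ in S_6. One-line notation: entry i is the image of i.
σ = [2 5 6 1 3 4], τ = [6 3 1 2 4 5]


σ∘τ: apply τ first, then σ
1 →τ 6 →σ 4
2 →τ 3 →σ 6
3 →τ 1 →σ 2
4 →τ 2 →σ 5
5 →τ 4 →σ 1
6 →τ 5 →σ 3

σ∘τ = [4 6 2 5 1 3]


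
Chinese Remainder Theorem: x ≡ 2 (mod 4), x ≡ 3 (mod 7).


m₁ = 4, m₂ = 7, gcd = 1, so CRT applies. M = m₁·m₂ = 28
Let M₁ = M/m₁ = 7, M₂ = M/m₂ = 4
Find y₁ ≡ M₁⁻¹ (mod m₁): 7⁻¹ ≡ 3 (mod 4)
Find y₂ ≡ M₂⁻¹ (mod m₂): 4⁻¹ ≡ 2 (mod 7)
x = a₁·M₁·y₁ + a₂·M₂·y₂ = 2·7·3 + 3·4·2 = 66
Reduce mod 28: x ≡ 10
Check: 10 mod 4 = 2 ✓, 10 mod 7 = 3 ✓

x ≡ 10 (mod 28)


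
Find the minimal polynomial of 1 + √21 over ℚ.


Let α = 1 + √21. Then α - 1 = √21, so (α - 1)² = 21, giving α² - 2α - 20 = 0. Degree 2 and α ∉ ℚ, so this is the minimal polynomial.

Minimal polynomial: x² - 2x - 20


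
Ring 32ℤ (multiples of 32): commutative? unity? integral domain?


32ℤ is a commutative ring under +,× but has no multiplicative identity (1 ∉ 32ℤ); it has no zero divisors, but without unity it is not an integral domain
Commutative: Yes
Integral domain: No
Has unity: No

32ℤ (multiples of 32): Commutative=Yes, Unity=No


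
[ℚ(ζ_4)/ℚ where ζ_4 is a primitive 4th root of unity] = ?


[ℚ(ζ_n):ℚ] = deg Φ_n(x) = φ(n). Here φ(4) = 2

[ℚ(ζ_4)/ℚ where ζ_4 is a primitive 4th root of unity] = 2


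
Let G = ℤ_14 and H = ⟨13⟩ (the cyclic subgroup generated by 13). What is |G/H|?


|⟨13⟩| = n / gcd(13, 14) = 14 / 1 = 14
H is normal (ℤ_14 is abelian).
|G/H| = |G| / |H| = 14 / 14 = 1

|G/H| = 1


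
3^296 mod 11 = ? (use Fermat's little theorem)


Fermat's little theorem: if p is prime and gcd(a,p)=1, then a^(p-1) ≡ 1 (mod p)
p = 11 is prime, gcd(3,11) = 1
Reduce exponent: 296 mod 10 = 6
So 3^296 ≡ 3^6 (mod 11)
3^6 mod 11 = 3

3^296 ≡ 3 (mod 11)


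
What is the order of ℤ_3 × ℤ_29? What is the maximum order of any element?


|ℤ_3 × ℤ_29| = 3 × 29 = 87
Max element order = lcm(3,29) = 87
Cyclic? Yes (gcd=1)

|ℤ_3×ℤ_29| = 87, max element order = 87


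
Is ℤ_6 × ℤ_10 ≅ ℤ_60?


Comparing ℤ_6 × ℤ_10 and ℤ_60:
gcd(6,10) = 2 ≠ 1. Max element order in ℤ_6×ℤ_10 is lcm(6,10) = 30 < 60, so it has no element of order 60

No, ℤ_6 × ℤ_10 ≇ ℤ_60


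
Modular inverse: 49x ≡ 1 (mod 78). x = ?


Use the extended Euclidean algorithm to write 1 = 49·s + 78·t; then s mod 78 is the inverse.
Euclidean algorithm:
  49 = 0·78 + 49
  78 = 1·49 + 29
  49 = 1·29 + 20
  29 = 1·20 + 9
  20 = 2·9 + 2
  9 = 4·2 + 1
  2 = 2·1 + 0
gcd(49,78) = 1
Back-substitution gives: 49·(-35) + 78·(22) = 1
So 49⁻¹ ≡ -35 ≡ 43 (mod 78)
Check: 49 × 43 = 2107 ≡ 1 (mod 78) ✓

49⁻¹ ≡ 43 (mod 78)


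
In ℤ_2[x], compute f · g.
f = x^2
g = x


Expand and collect like terms; reduce coefficients mod 2:
x^0: 0·0 = 0 ≡ 0 (mod 2)
x^1: 0·1 + 0·0 = 0 ≡ 0 (mod 2)
x^2: 0·1 + 1·0 = 0 ≡ 0 (mod 2)
x^3: 1·1 = 1 ≡ 1 (mod 2)
Result: x^3

f · g = x^3


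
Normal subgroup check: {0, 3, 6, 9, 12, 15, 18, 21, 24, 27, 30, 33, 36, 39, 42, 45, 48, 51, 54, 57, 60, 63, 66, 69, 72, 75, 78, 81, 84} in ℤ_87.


H = {0, 3, 6, 9, 12, 15, 18, 21, 24, 27, 30, 33, 36, 39, 42, 45, 48, 51, 54, 57, 60, 63, 66, 69, 72, 75, 78, 81, 84} in ℤ_87
ℤ_87 is abelian; every subgroup of an abelian group is normal

Yes, normal subgroup


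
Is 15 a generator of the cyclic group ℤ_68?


g generates ℤ_n iff gcd(g, n) = 1
gcd(15, 68) = 1
Since gcd = 1, 15 is a generator.

Yes, 15 generates ℤ_68


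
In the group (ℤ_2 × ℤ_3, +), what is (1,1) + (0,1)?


Operation: componentwise addition mod (2, 3)
(1,1) + (0,1) = ((a₁+b₁) mod 2, (a₂+b₂) mod 3) with a = (1,1), b = (0,1)

(1,1) + (0,1) = (1,2)


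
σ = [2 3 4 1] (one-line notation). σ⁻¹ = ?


To find σ⁻¹, swap domain and range:
σ(1) = 2 → σ⁻¹(2) = 1
σ(2) = 3 → σ⁻¹(3) = 2
σ(3) = 4 → σ⁻¹(4) = 3
σ(4) = 1 → σ⁻¹(1) = 4

σ⁻¹ = [4 1 2 3]


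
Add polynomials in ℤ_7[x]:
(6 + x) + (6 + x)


Add coefficients mod 7:
x^0: 6 + 6 = 5 (mod 7)
x^1: 1 + 1 = 2 (mod 7)
Result: 5 + 2x

f + g = 5 + 2x


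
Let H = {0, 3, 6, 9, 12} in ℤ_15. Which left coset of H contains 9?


9 + H = {9 + h (mod 15) : h ∈ H}
9+0=9, 9+3=12, 9+6=0, 9+9=3, 9+12=6
9 + H = {0, 3, 6, 9, 12} = 0 + H

9 + H = {0, 3, 6, 9, 12}


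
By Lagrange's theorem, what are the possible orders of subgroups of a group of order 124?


Lagrange's theorem: |H| divides |G|
|G| = 124
Divisors of 124: 1, 2, 4, 31, 62, 124

Possible subgroup orders: {1, 2, 4, 31, 62, 124}


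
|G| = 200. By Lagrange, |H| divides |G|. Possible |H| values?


Lagrange's theorem: |H| divides |G|
|G| = 200
Divisors of 200: 1, 2, 4, 5, 8, 10, 20, 25, 40, 50, 100, 200

Possible subgroup orders: {1, 2, 4, 5, 8, 10, 20, 25, 40, 50, 100, 200}


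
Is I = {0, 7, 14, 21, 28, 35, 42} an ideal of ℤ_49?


Check ideal conditions for I = {0, 7, 14, 21, 28, 35, 42} in ℤ_49:
(1) I is an additive subgroup? Yes
(2) For r ∈ ℤ_49 and a ∈ I: r·a ∈ I? Yes

Yes, I is an ideal of ℤ_49


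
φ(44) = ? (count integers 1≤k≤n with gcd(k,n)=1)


Factor n: 44 = 2^2 × 11
φ(n) = n · ∏(1 - 1/p) over distinct primes p | n
φ(44) = 44 · (1 - 1/2) · (1 - 1/11) = 20

φ(44) = 20


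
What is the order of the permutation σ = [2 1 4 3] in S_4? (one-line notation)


Cycle decomposition: (1 2) (3 4)
Cycle lengths: 2, 2
Order = lcm(2, 2) = 2

ord(σ) = 2


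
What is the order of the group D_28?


|D_n| = 2n (n rotations and n reflections)
|D_28| = 2×28 = 56

|D_28| = 56


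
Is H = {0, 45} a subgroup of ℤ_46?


Subgroup test for H = {0, 45} in (ℤ_46, +):
(1) 0 ∈ H? Yes
(2) Closure: for all a,b ∈ H, (a+b) mod 46 ∈ H? No  [counterexample: 45 + 45 = 44 ∉ H]
(3) Inverses: for all a ∈ H, -a mod 46 ∈ H? No

No, H is not a subgroup of ℤ_46


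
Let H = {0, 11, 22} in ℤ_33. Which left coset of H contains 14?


14 + H = {14 + h (mod 33) : h ∈ H}
14+0=14, 14+11=25, 14+22=3
14 + H = {3, 14, 25} = 3 + H

14 + H = {3, 14, 25}


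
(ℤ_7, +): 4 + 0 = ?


Operation: addition mod 7
4 + 0 = (a + b) mod 7 with a = 4, b = 0

4 + 0 = 4


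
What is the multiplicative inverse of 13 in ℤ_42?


Use the extended Euclidean algorithm to write 1 = 13·s + 42·t; then s mod 42 is the inverse.
Euclidean algorithm:
  13 = 0·42 + 13
  42 = 3·13 + 3
  13 = 4·3 + 1
  3 = 3·1 + 0
gcd(13,42) = 1
Back-substitution gives: 13·(13) + 42·(-4) = 1
So 13⁻¹ ≡ 13 ≡ 13 (mod 42)
Check: 13 × 13 = 169 ≡ 1 (mod 42) ✓

13⁻¹ ≡ 13 (mod 42)


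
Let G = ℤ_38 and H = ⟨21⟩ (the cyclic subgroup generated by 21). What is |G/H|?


|⟨21⟩| = n / gcd(21, 38) = 38 / 1 = 38
H is normal (ℤ_38 is abelian).
|G/H| = |G| / |H| = 38 / 38 = 1

|G/H| = 1


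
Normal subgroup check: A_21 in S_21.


H = A_21 in S_21
A_21 has index 2 in S_21, and every subgroup of index 2 is normal

Yes, normal subgroup


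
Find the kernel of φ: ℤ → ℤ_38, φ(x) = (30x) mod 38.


Kernel = preimage of identity
ker(φ) = {x ∈ ℤ : 30x ≡ 0 (mod 38)}. gcd(30,38) = 2, so 30x ≡ 0 (mod 38) ⟺ x ≡ 0 (mod 38/2 = 19). Hence ker(φ) = 19ℤ

ker(φ) = 19ℤ


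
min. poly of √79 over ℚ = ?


√79 satisfies x² - 79 = 0, irreducible over ℚ since 79 is squarefree

Minimal polynomial: x² - 79


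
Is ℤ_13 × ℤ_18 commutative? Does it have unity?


Direct product ring; commutative with unity (1,1); but (1,0)·(0,1) = (0,0) gives zero divisors, so not an integral domain
Commutative: Yes
Integral domain: No
Has unity: Yes

ℤ_13 × ℤ_18: Commutative=Yes, Unity=Yes


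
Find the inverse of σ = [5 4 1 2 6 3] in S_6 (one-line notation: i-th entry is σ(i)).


To find σ⁻¹, swap domain and range:
σ(1) = 5 → σ⁻¹(5) = 1
σ(2) = 4 → σ⁻¹(4) = 2
σ(3) = 1 → σ⁻¹(1) = 3
σ(4) = 2 → σ⁻¹(2) = 4
σ(5) = 6 → σ⁻¹(6) = 5
σ(6) = 3 → σ⁻¹(3) = 6

σ⁻¹ = [3 4 6 2 1 5]


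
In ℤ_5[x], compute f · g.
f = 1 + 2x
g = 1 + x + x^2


Expand and collect like terms; reduce coefficients mod 5:
x^0: 1·1 = 1 ≡ 1 (mod 5)
x^1: 1·1 + 2·1 = 3 ≡ 3 (mod 5)
x^2: 1·1 + 2·1 = 3 ≡ 3 (mod 5)
x^3: 2·1 = 2 ≡ 2 (mod 5)
Result: 1 + 3x + 3x^2 + 2x^3

f · g = 1 + 3x + 3x^2 + 2x^3


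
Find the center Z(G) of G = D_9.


Z(G) = {g ∈ G | gx = xg for all x ∈ G}
For odd n, Z(D_n) = {e}: no nontrivial rotation commutes with all reflections

Z(D_9) = {e}


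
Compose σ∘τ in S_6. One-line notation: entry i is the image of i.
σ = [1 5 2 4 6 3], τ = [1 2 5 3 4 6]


σ∘τ: apply τ first, then σ
1 →τ 1 →σ 1
2 →τ 2 →σ 5
3 →τ 5 →σ 6
4 →τ 3 →σ 2
5 →τ 4 →σ 4
6 →τ 6 →σ 3

σ∘τ = [1 5 6 2 4 3]


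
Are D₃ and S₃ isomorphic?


Comparing D₃ and S₃:
Both are the unique non-abelian group of order 6

Yes, D₃ ≅ S₃


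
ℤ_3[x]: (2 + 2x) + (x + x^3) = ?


Add coefficients mod 3:
x^0: 2 + 0 = 2 (mod 3)
x^1: 2 + 1 = 0 (mod 3)
x^2: 0 + 0 = 0 (mod 3)
x^3: 0 + 1 = 1 (mod 3)
Result: 2 + x^3

f + g = 2 + x^3


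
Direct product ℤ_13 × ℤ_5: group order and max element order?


|ℤ_13 × ℤ_5| = 13 × 5 = 65
Max element order = lcm(13,5) = 65
Cyclic? Yes (gcd=1)

|ℤ_13×ℤ_5| = 65, max element order = 65


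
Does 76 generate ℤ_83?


g generates ℤ_n iff gcd(g, n) = 1
gcd(76, 83) = 1
Since gcd = 1, 76 is a generator.

Yes, 76 generates ℤ_83


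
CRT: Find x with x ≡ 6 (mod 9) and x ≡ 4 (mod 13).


m₁ = 9, m₂ = 13, gcd = 1, so CRT applies. M = m₁·m₂ = 117
Let M₁ = M/m₁ = 13, M₂ = M/m₂ = 9
Find y₁ ≡ M₁⁻¹ (mod m₁): 13⁻¹ ≡ 7 (mod 9)
Find y₂ ≡ M₂⁻¹ (mod m₂): 9⁻¹ ≡ 3 (mod 13)
x = a₁·M₁·y₁ + a₂·M₂·y₂ = 6·13·7 + 4·9·3 = 654
Reduce mod 117: x ≡ 69
Check: 69 mod 9 = 6 ✓, 69 mod 13 = 4 ✓

x ≡ 69 (mod 117)


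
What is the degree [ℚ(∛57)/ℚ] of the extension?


∛57 has minimal polynomial x³ - 57 (irreducible over ℚ since 57 is not a perfect cube)

[ℚ(∛57)/ℚ] = 3


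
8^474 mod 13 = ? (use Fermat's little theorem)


Fermat's little theorem: if p is prime and gcd(a,p)=1, then a^(p-1) ≡ 1 (mod p)
p = 13 is prime, gcd(8,13) = 1
Reduce exponent: 474 mod 12 = 6
So 8^474 ≡ 8^6 (mod 13)
8^6 mod 13 = 12

8^474 ≡ 12 (mod 13)


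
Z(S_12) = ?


Z(G) = {g ∈ G | gx = xg for all x ∈ G}
S_n is non-abelian for n ≥ 3; Z(S_12) is trivial

Z(S_12) = {e}


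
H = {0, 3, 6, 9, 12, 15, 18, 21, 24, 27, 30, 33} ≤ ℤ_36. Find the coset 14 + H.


14 + H = {14 + h (mod 36) : h ∈ H}
14+0=14, 14+3=17, 14+6=20, 14+9=23, 14+12=26, 14+15=29, 14+18=32, 14+21=35, 14+24=2, 14+27=5, 14+30=8, 14+33=11
14 + H = {2, 5, 8, 11, 14, 17, 20, 23, 26, 29, 32, 35} = 2 + H

14 + H = {2, 5, 8, 11, 14, 17, 20, 23, 26, 29, 32, 35}


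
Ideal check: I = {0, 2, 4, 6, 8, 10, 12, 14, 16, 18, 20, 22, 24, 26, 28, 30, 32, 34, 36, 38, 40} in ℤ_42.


Check ideal conditions for I = {0, 2, 4, 6, 8, 10, 12, 14, 16, 18, 20, 22, 24, 26, 28, 30, 32, 34, 36, 38, 40} in ℤ_42:
(1) I is an additive subgroup? Yes
(2) For r ∈ ℤ_42 and a ∈ I: r·a ∈ I? Yes

Yes, I is an ideal of ℤ_42


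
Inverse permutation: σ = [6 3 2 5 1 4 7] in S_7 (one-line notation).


To find σ⁻¹, swap domain and range:
σ(1) = 6 → σ⁻¹(6) = 1
σ(2) = 3 → σ⁻¹(3) = 2
σ(3) = 2 → σ⁻¹(2) = 3
σ(4) = 5 → σ⁻¹(5) = 4
σ(5) = 1 → σ⁻¹(1) = 5
σ(6) = 4 → σ⁻¹(4) = 6
σ(7) = 7 → σ⁻¹(7) = 7

σ⁻¹ = [5 3 2 6 4 1 7]


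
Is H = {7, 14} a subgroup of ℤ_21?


Subgroup test for H = {7, 14} in (ℤ_21, +):
(1) 0 ∈ H? No
(2) Closure: for all a,b ∈ H, (a+b) mod 21 ∈ H? No  [counterexample: 7 + 14 = 0 ∉ H]
(3) Inverses: for all a ∈ H, -a mod 21 ∈ H? Yes

No, H is not a subgroup of ℤ_21


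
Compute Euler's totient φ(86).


Factor n: 86 = 2 × 43
φ(n) = n · ∏(1 - 1/p) over distinct primes p | n
φ(86) = 86 · (1 - 1/2) · (1 - 1/43) = 42

φ(86) = 42


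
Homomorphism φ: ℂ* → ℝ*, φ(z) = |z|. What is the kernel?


Kernel = preimage of identity
ker(φ) = {z ∈ ℂ* | |z| = 1} = unit circle S¹

ker(φ) = S¹ (unit circle)


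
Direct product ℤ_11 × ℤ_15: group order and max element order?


|ℤ_11 × ℤ_15| = 11 × 15 = 165
Max element order = lcm(11,15) = 165
Cyclic? Yes (gcd=1)

|ℤ_11×ℤ_15| = 165, max element order = 165


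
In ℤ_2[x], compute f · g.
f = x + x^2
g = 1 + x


Expand and collect like terms; reduce coefficients mod 2:
x^0: 0·1 = 0 ≡ 0 (mod 2)
x^1: 0·1 + 1·1 = 1 ≡ 1 (mod 2)
x^2: 1·1 + 1·1 = 2 ≡ 0 (mod 2)
x^3: 1·1 = 1 ≡ 1 (mod 2)
Result: x + x^3

f · g = x + x^3


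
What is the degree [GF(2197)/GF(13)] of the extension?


GF(2197) = GF(13^3), so the extension degree is 3

[GF(2197)/GF(13)] = 3


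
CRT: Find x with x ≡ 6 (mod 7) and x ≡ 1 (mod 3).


m₁ = 7, m₂ = 3, gcd = 1, so CRT applies. M = m₁·m₂ = 21
Let M₁ = M/m₁ = 3, M₂ = M/m₂ = 7
Find y₁ ≡ M₁⁻¹ (mod m₁): 3⁻¹ ≡ 5 (mod 7)
Find y₂ ≡ M₂⁻¹ (mod m₂): 7⁻¹ ≡ 1 (mod 3)
x = a₁·M₁·y₁ + a₂·M₂·y₂ = 6·3·5 + 1·7·1 = 97
Reduce mod 21: x ≡ 13
Check: 13 mod 7 = 6 ✓, 13 mod 3 = 1 ✓

x ≡ 13 (mod 21)


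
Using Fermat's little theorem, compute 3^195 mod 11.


Fermat's little theorem: if p is prime and gcd(a,p)=1, then a^(p-1) ≡ 1 (mod p)
p = 11 is prime, gcd(3,11) = 1
Reduce exponent: 195 mod 10 = 5
So 3^195 ≡ 3^5 (mod 11)
3^5 mod 11 = 1

3^195 ≡ 1 (mod 11)


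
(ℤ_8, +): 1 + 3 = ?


Operation: addition mod 8
1 + 3 = (a + b) mod 8 with a = 1, b = 3

1 + 3 = 4


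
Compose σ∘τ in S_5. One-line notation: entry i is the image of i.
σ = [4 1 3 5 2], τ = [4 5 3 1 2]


σ∘τ: apply τ first, then σ
1 →τ 4 →σ 5
2 →τ 5 →σ 2
3 →τ 3 →σ 3
4 →τ 1 →σ 4
5 →τ 2 →σ 1

σ∘τ = [5 2 3 4 1]


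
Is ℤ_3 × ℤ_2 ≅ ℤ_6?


Comparing ℤ_3 × ℤ_2 and ℤ_6:
gcd(3,2) = 1, so ℤ_3 × ℤ_2 ≅ ℤ_6 (CRT)

Yes, ℤ_3 × ℤ_2 ≅ ℤ_6


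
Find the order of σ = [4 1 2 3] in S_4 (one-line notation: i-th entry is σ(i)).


Cycle decomposition: (1 4 3 2)
Cycle lengths: 4
Order = lcm(4) = 4

ord(σ) = 4


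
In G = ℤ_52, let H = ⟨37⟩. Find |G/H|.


|⟨37⟩| = n / gcd(37, 52) = 52 / 1 = 52
H is normal (ℤ_52 is abelian).
|G/H| = |G| / |H| = 52 / 52 = 1

|G/H| = 1


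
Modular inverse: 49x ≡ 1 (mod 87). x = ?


Use the extended Euclidean algorithm to write 1 = 49·s + 87·t; then s mod 87 is the inverse.
Euclidean algorithm:
  49 = 0·87 + 49
  87 = 1·49 + 38
  49 = 1·38 + 11
  38 = 3·11 + 5
  11 = 2·5 + 1
  5 = 5·1 + 0
gcd(49,87) = 1
Back-substitution gives: 49·(16) + 87·(-9) = 1
So 49⁻¹ ≡ 16 ≡ 16 (mod 87)
Check: 49 × 16 = 784 ≡ 1 (mod 87) ✓

49⁻¹ ≡ 16 (mod 87)


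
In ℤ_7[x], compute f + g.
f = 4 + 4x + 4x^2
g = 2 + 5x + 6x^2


Add coefficients mod 7:
x^0: 4 + 2 = 6 (mod 7)
x^1: 4 + 5 = 2 (mod 7)
x^2: 4 + 6 = 3 (mod 7)
Result: 6 + 2x + 3x^2

f + g = 6 + 2x + 3x^2


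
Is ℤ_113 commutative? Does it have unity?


ℤ_113 is a commutative ring with unity 1; 113 is prime, so ℤ_113 is a field (hence an integral domain)
Commutative: Yes
Integral domain: Yes
Has unity: Yes

ℤ_113: Commutative=Yes, Unity=Yes


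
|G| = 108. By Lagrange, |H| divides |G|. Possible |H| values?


Lagrange's theorem: |H| divides |G|
|G| = 108
Divisors of 108: 1, 2, 3, 4, 6, 9, 12, 18, 27, 36, 54, 108

Possible subgroup orders: {1, 2, 3, 4, 6, 9, 12, 18, 27, 36, 54, 108}


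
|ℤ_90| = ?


ℤ_n has n elements.

|ℤ_90| = 90


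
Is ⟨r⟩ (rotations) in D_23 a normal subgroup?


H = ⟨r⟩ (rotations) in D_23
The rotation subgroup ⟨r⟩ has index 2 in D_23, so it is normal

Yes, normal subgroup
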